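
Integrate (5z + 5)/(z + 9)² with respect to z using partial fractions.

Decompose: A = 5, B = 5·(-9) + 5 = -40, so (5z + 5)/(z + 9)² = 5/(z + 9) - 40/(z + 9)². Integrate: ∫ A/(z + 9) dz = 5 ln|(z + 9)|; ∫ B/(z + 9)² dz = 40/(z + 9). Sum: 5 ln|(z + 9)| + 40/(z + 9) + C


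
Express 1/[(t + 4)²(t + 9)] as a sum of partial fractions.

Cover-up at t=-9: C = 1/(-9 + 4)² = 1/25. Cover-up at t=-4: B = 1/(-4 + 9) = 1/5. Comparing t² coeff: A = -C = -1/25
Result: (-1/25)/(t + 4) + (1/5)/(t + 4)² + (1/25)/(t + 9)


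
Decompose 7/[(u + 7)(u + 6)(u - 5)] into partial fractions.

Using cover-up method: A = 7/12, B = -7/11, C = 7/132
Result: (7/12)/(u + 7) - (7/11)/(u + 6) + (7/132)/(u - 5)


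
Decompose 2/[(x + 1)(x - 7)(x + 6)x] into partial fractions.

Using Heaviside cover-up: (1/20)/(x + 1) + (1/364)/(x - 7) - (1/195)/(x + 6) - (1/21)/x


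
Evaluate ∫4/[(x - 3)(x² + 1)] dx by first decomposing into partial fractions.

Cover-up at x=3: α = 4/(3²+1) = 2/5. Coeff matching: β = -2/5, γ = -6/5. Decomposition: (2/5)/(x - 3) - ((2/5)x + 6/5)/(x² + 1). Integrate: linear → ln, quadratic → (1/2)ln + arctan: (2/5) ln|(x - 3)| - (1/5) ln(x² + 1) - (6/5) arctan(x) + C


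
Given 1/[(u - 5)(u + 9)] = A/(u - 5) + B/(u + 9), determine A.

Cover-up at u = 5: A = 1/(5 + 9) = 1/14


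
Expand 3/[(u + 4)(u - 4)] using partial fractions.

3/(u + 4)(u - 4) = P/(u + 4) + Q/(u - 4). P = 3/(-4 - 4) = -3/8, Q = 3/(4 + 4) = 3/8
Result: (-3/8)/(u + 4) + (3/8)/(u - 4)


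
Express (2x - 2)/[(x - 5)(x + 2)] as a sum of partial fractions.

At x=5: P = (2·5 - 2)/(5 + 2) = 8/7. At x=-2: Q = (2·(-2) - 2)/(-2 - 5) = 6/7
Result: (8/7)/(x - 5) + (6/7)/(x + 2)


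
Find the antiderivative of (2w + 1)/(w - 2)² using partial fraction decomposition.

Decompose: P = 2, Q = 2·2 + 1 = 5, so (2w + 1)/(w - 2)² = 2/(w - 2) + 5/(w - 2)². Integrate: ∫ P/(w - 2) dw = 2 ln|(w - 2)|; ∫ Q/(w - 2)² dw = -5/(w - 2). Sum: 2 ln|(w - 2)| - 5/(w - 2) + C


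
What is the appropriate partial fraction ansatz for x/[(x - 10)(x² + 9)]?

Linear + irreducible quadratic: P/(x - 10) + (Qx + R)/(x² + 9)


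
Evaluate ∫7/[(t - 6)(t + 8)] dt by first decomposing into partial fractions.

Decompose: 7/[(t - 6)(t + 8)] = (1/2)/(t - 6) - (1/2)/(t + 8). Integrate each term: (1/2) ln|(t - 6)| - (1/2) ln|(t + 8)| + C


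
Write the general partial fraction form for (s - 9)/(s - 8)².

Repeated linear factor: P/(s - 8) + Q/(s - 8)²


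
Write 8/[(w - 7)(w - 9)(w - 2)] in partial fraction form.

Using cover-up method: A = -4/5, B = 4/7, C = 8/35
Result: (-4/5)/(w - 7) + (4/7)/(w - 9) + (8/35)/(w - 2)


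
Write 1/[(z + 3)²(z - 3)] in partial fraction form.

Cover-up at z=3: C = 1/(3 + 3)² = 1/36. Cover-up at z=-3: B = 1/(-3 - 3) = -1/6. Comparing z² coeff: A = -C = -1/36
Result: (-1/36)/(z + 3) - (1/6)/(z + 3)² + (1/36)/(z - 3)


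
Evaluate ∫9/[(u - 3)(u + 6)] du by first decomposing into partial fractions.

Decompose: 9/[(u - 3)(u + 6)] = 1/(u - 3) - 1/(u + 6). Integrate each term: ln|(u - 3)| - ln|(u + 6)| + C


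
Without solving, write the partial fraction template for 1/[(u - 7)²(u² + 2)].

Repeated linear + quadratic: P/(u - 7) + Q/(u - 7)² + (Ru + S)/(u² + 2)


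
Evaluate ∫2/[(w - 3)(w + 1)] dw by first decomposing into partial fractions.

Decompose: 2/[(w - 3)(w + 1)] = (1/2)/(w - 3) - (1/2)/(w + 1). Integrate each term: (1/2) ln|(w - 3)| - (1/2) ln|(w + 1)| + C


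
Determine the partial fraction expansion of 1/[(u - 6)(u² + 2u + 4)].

Cover-up at u = 6: P = 1/(6² + 2·6 + 4) = 1/52. Then Q = -P = -1/52, R = -P·(2 + 6) = -2/13
Result: (1/52)/(u - 6) - ((1/52)u + 2/13)/(u² + 2u + 4)


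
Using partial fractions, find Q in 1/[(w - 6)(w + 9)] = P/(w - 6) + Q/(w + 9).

Cover-up at w = -9: Q = 1/(-9 - 6) = -1/15


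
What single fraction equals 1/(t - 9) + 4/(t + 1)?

Common denominator (t - 9)(t + 1). Numerator: 1(t + 1) + 4(t - 9) = (t + 1) + (4t - 36) = 5t - 35
Result: (5t - 35)/[(t - 9)(t + 1)]


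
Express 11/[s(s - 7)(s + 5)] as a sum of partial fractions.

Using cover-up method: A = -11/35, B = 11/84, C = 11/60
Result: (-11/35)/s + (11/84)/(s - 7) + (11/60)/(s + 5)


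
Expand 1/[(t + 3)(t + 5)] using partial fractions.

1/(t + 3)(t + 5) = A/(t + 3) + B/(t + 5). A = 1/(-3 + 5) = 1/2, B = 1/(-5 + 3) = -1/2
Result: (1/2)/(t + 3) - (1/2)/(t + 5)


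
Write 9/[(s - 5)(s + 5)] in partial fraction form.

9/(s - 5)(s + 5) = α/(s - 5) + β/(s + 5). α = 9/(5 + 5) = 9/10, β = 9/(-5 - 5) = -9/10
Result: (9/10)/(s - 5) - (9/10)/(s + 5)


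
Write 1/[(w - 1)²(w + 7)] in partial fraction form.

Cover-up at w=-7: γ = 1/(-7 - 1)² = 1/64. Cover-up at w=1: β = 1/(1 + 7) = 1/8. Comparing w² coeff: α = -γ = -1/64
Result: (-1/64)/(w - 1) + (1/8)/(w - 1)² + (1/64)/(w + 7)


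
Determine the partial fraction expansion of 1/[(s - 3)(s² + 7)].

Cover-up at s = 3: α = 1/(3² + 7) = 1/16. Then β = -α = -1/16, γ = -α·(0 + 3) = -3/16
Result: (1/16)/(s - 3) - ((1/16)s + 3/16)/(s² + 7)


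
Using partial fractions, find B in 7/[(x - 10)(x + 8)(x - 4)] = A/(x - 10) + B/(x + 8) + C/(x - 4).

Cover-up at x = -8: B = 7/[(-8 - 10)(-8 - 4)] = 7/[(-18)(-12)] = 7/216


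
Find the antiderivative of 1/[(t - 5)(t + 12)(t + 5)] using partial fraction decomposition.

Cover-up: A = 1/170, B = 1/119, C = -1/70. Decomposition: (1/170)/(t - 5) + (1/119)/(t + 12) - (1/70)/(t + 5). Integrate each term: (1/170) ln|(t - 5)| + (1/119) ln|(t + 12)| - (1/70) ln|(t + 5)| + C


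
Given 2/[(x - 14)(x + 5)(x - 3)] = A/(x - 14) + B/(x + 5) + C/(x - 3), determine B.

Cover-up at x = -5: B = 2/[(-5 - 14)(-5 - 3)] = 2/[(-19)(-8)] = 2/152 = 1/76


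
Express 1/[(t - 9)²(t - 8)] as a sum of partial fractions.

Cover-up at t=8: γ = 1/(8 - 9)² = 1. Cover-up at t=9: β = 1/(9 - 8) = 1. Comparing t² coeff: α = -γ = -1
Result: -1/(t - 9) + 1/(t - 9)² + 1/(t - 8)


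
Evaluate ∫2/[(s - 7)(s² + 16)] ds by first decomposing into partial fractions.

Cover-up at s=7: α = 2/(7²+16) = 2/65. Coeff matching: β = -2/65, γ = -14/65. Decomposition: (2/65)/(s - 7) - ((2/65)s + 14/65)/(s² + 16). Integrate: linear → ln, quadratic → (1/2)ln + arctan: (2/65) ln|(s - 7)| - (1/65) ln(s² + 16) - (7/130) arctan(s/4) + C


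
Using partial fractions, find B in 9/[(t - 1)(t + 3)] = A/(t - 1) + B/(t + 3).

Cover-up at t = -3: B = 9/(-3 - 1) = -9/4


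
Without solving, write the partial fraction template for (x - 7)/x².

Repeated linear factor: A/x + B/x²


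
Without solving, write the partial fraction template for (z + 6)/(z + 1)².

Repeated linear factor: α/(z + 1) + β/(z + 1)²


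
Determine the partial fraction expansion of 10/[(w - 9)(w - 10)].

10/(w - 9)(w - 10) = A/(w - 9) + B/(w - 10). A = 10/(9 - 10) = -10, B = 10/(10 - 9) = 10
Result: -10/(w - 9) + 10/(w - 10)


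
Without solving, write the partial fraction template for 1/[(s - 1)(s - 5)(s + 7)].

Three distinct linear factors: P/(s - 1) + Q/(s - 5) + R/(s + 7)


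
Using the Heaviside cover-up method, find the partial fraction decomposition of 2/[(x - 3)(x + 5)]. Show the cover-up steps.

Cover (x - 3): set x=3, get P = 2/(3 + 5) = 1/4. Cover (x + 5): set x=-5, get Q = 2/(-5 - 3) = -1/4.
Result: (1/4)/(x - 3) - (1/4)/(x + 5)


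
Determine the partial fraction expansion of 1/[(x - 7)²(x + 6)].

Cover-up at x=-6: γ = 1/(-6 - 7)² = 1/169. Cover-up at x=7: β = 1/(7 + 6) = 1/13. Comparing x² coeff: α = -γ = -1/169
Result: (-1/169)/(x - 7) + (1/13)/(x - 7)² + (1/169)/(x + 6)


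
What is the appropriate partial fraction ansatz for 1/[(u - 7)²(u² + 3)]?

Repeated linear + quadratic: α/(u - 7) + β/(u - 7)² + (γu + δ)/(u² + 3)


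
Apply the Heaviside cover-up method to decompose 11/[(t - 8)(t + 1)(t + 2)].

Cover (t - 8), t=8: α = 11/[(8 + 1)(8 + 2)] = 11/90. Cover (t + 1), t=-1: β = 11/[(-1 - 8)(-1 + 2)] = -11/9. Cover (t + 2), t=-2: γ = 11/[(-2 - 8)(-2 + 1)] = 11/10.
Result: (11/90)/(t - 8) - (11/9)/(t + 1) + (11/10)/(t + 2)


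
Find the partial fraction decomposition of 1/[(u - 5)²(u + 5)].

Cover-up at u=-5: C = 1/(-5 - 5)² = 1/100. Cover-up at u=5: B = 1/(5 + 5) = 1/10. Comparing u² coeff: A = -C = -1/100
Result: (-1/100)/(u - 5) + (1/10)/(u - 5)² + (1/100)/(u + 5)


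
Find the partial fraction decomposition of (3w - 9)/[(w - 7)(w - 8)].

At w=7: α = (3·7 - 9)/(7 - 8) = -12. At w=8: β = (3·8 - 9)/(8 - 7) = 15
Result: -12/(w - 7) + 15/(w - 8)


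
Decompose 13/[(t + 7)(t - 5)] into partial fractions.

13/(t + 7)(t - 5) = α/(t + 7) + β/(t - 5). α = 13/(-7 - 5) = -13/12, β = 13/(5 + 7) = 13/12
Result: (-13/12)/(t + 7) + (13/12)/(t - 5)


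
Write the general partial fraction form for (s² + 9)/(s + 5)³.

Repeated linear factor (power 3): α/(s + 5) + β/(s + 5)² + γ/(s + 5)³


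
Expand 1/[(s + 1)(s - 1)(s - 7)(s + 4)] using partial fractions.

Using Heaviside cover-up: (1/48)/(s + 1) - (1/60)/(s - 1) + (1/528)/(s - 7) - (1/165)/(s + 4)


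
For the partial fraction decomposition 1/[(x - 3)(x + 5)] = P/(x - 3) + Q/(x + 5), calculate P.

Cover-up at x = 3: P = 1/(3 + 5) = 1/8


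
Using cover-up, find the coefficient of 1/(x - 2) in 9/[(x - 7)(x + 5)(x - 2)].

Cover (x - 2), set x=2: 9/[(2 - 7)(2 + 5)] = -9/35


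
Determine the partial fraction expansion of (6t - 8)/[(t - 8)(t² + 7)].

At t=8: P = (6·8 - 8)/(8² + 7) = 40/71. Q = -P = -40/71, R = 6 - 8·P = 106/71
Result: (40/71)/(t - 8) - ((40/71)t - 106/71)/(t² + 7)


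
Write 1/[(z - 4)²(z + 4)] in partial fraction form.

Cover-up at z=-4: C = 1/(-4 - 4)² = 1/64. Cover-up at z=4: B = 1/(4 + 4) = 1/8. Comparing z² coeff: A = -C = -1/64
Result: (-1/64)/(z - 4) + (1/8)/(z - 4)² + (1/64)/(z + 4)


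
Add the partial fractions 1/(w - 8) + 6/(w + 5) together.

Common denominator (w - 8)(w + 5). Numerator: 1(w + 5) + 6(w - 8) = (w + 5) + (6w - 48) = 7w - 43
Result: (7w - 43)/[(w - 8)(w + 5)]


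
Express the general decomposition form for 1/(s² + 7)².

Repeated quadratic factor: (As + B)/(s² + 7) + (Cs + D)/(s² + 7)²


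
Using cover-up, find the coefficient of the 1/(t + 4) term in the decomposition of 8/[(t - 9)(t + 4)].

Cover (t + 4), set t=-4: 8/((t - 9) at t=-4) = 8/(-13) = -8/13


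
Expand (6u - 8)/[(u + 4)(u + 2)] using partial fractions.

At u=-4: P = (6·(-4) - 8)/(-4 + 2) = 16. At u=-2: Q = (6·(-2) - 8)/(-2 + 4) = -10
Result: 16/(u + 4) - 10/(u + 2)


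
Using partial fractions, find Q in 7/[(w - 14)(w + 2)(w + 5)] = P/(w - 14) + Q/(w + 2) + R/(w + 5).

Cover-up at w = -2: Q = 7/[(-2 - 14)(-2 + 5)] = 7/[(-16)(3)] = -7/48


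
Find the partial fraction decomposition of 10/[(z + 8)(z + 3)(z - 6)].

Using cover-up method: P = 1/7, Q = -2/9, R = 5/63
Result: (1/7)/(z + 8) - (2/9)/(z + 3) + (5/63)/(z - 6)


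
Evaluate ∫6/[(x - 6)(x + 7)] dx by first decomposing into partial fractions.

Decompose: 6/[(x - 6)(x + 7)] = (6/13)/(x - 6) - (6/13)/(x + 7). Integrate each term: (6/13) ln|(x - 6)| - (6/13) ln|(x + 7)| + C


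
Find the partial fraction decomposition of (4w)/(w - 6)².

(4w) = α(w - 6) + β. At w = 6: β = 4·6 + 0 = 24. Coeff of w: α = 4
Result: 4/(w - 6) + 24/(w - 6)²


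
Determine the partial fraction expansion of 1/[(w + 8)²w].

Cover-up at w=0: γ = 1/(0 + 8)² = 1/64. Cover-up at w=-8: β = 1/(-8 - 0) = -1/8. Comparing w² coeff: α = -γ = -1/64
Result: (-1/64)/(w + 8) - (1/8)/(w + 8)² + (1/64)/w


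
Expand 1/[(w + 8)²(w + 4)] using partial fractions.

Cover-up at w=-4: R = 1/(-4 + 8)² = 1/16. Cover-up at w=-8: Q = 1/(-8 + 4) = -1/4. Comparing w² coeff: P = -R = -1/16
Result: (-1/16)/(w + 8) - (1/4)/(w + 8)² + (1/16)/(w + 4)


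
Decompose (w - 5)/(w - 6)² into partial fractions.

(w - 5) = P(w - 6) + Q. At w = 6: Q = 1·6 - 5 = 1. Coeff of w: P = 1
Result: 1/(w - 6) + 1/(w - 6)²


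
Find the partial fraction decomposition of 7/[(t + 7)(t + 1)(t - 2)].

Using cover-up method: P = 7/54, Q = -7/18, R = 7/27
Result: (7/54)/(t + 7) - (7/18)/(t + 1) + (7/27)/(t - 2)


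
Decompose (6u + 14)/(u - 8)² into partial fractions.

(6u + 14) = A(u - 8) + B. At u = 8: B = 6·8 + 14 = 62. Coeff of u: A = 6
Result: 6/(u - 8) + 62/(u - 8)²


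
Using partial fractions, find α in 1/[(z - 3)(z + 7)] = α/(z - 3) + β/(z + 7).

Cover-up at z = 3: α = 1/(3 + 7) = 1/10


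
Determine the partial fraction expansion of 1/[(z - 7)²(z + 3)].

Cover-up at z=-3: R = 1/(-3 - 7)² = 1/100. Cover-up at z=7: Q = 1/(7 + 3) = 1/10. Comparing z² coeff: P = -R = -1/100
Result: (-1/100)/(z - 7) + (1/10)/(z - 7)² + (1/100)/(z + 3)


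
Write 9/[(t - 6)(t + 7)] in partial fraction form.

9/(t - 6)(t + 7) = P/(t - 6) + Q/(t + 7). P = 9/(6 + 7) = 9/13, Q = 9/(-7 - 6) = -9/13
Result: (9/13)/(t - 6) - (9/13)/(t + 7)


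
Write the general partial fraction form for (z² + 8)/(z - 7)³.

Repeated linear factor (power 3): A/(z - 7) + B/(z - 7)² + C/(z - 7)³


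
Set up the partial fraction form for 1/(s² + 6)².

Repeated quadratic factor: (Ps + Q)/(s² + 6) + (Rs + S)/(s² + 6)²


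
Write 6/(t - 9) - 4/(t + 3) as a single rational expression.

Common denominator (t - 9)(t + 3). Numerator: 6(t + 3) - 4(t - 9) = (6t + 18) - (4t - 36) = 2t + 54
Result: (2t + 54)/[(t - 9)(t + 3)]


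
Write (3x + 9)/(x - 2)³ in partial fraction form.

(3x + 9) = α(x - 2)² + β(x - 2) + γ. At x = 2: γ = 3·2 + 9 = 15. Coefficients: α = 0, β = 3
Result: 3/(x - 2)² + 15/(x - 2)³


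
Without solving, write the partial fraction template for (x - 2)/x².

Repeated linear factor: α/x + β/x²


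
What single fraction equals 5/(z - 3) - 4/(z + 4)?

Common denominator (z - 3)(z + 4). Numerator: 5(z + 4) - 4(z - 3) = (5z + 20) - (4z - 12) = z + 32
Result: (z + 32)/[(z - 3)(z + 4)]


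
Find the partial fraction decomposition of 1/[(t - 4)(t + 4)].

1/(t - 4)(t + 4) = P/(t - 4) + Q/(t + 4). P = 1/(4 + 4) = 1/8, Q = 1/(-4 - 4) = -1/8
Result: (1/8)/(t - 4) - (1/8)/(t + 4)


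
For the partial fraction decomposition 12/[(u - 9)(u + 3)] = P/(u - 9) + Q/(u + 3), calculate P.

Cover-up at u = 9: P = 12/(9 + 3) = 12/12 = 1


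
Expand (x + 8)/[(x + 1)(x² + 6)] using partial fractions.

At x=-1: P = (1·(-1) + 8)/((-1)² + 6) = 1. Q = -P = -1, R = 1 - (-1)·P = 2
Result: 1/(x + 1) - (x - 2)/(x² + 6)


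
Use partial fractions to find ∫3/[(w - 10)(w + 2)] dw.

Decompose: 3/[(w - 10)(w + 2)] = (1/4)/(w - 10) - (1/4)/(w + 2). Integrate each term: (1/4) ln|(w - 10)| - (1/4) ln|(w + 2)| + C


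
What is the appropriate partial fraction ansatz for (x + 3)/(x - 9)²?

Repeated linear factor: P/(x - 9) + Q/(x - 9)²


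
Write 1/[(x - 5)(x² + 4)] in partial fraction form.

Cover-up at x = 5: A = 1/(5² + 4) = 1/29. Then B = -A = -1/29, C = -A·(0 + 5) = -5/29
Result: (1/29)/(x - 5) - ((1/29)x + 5/29)/(x² + 4)


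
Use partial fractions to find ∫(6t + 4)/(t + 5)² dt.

Decompose: P = 6, Q = 6·(-5) + 4 = -26, so (6t + 4)/(t + 5)² = 6/(t + 5) - 26/(t + 5)². Integrate: ∫ P/(t + 5) dt = 6 ln|(t + 5)|; ∫ Q/(t + 5)² dt = 26/(t + 5). Sum: 6 ln|(t + 5)| + 26/(t + 5) + C


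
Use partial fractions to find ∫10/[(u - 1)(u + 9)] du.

Decompose: 10/[(u - 1)(u + 9)] = 1/(u - 1) - 1/(u + 9). Integrate each term: ln|(u - 1)| - ln|(u + 9)| + C


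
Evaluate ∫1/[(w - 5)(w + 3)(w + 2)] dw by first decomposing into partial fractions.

Cover-up: P = 1/56, Q = 1/8, R = -1/7. Decomposition: (1/56)/(w - 5) + (1/8)/(w + 3) - (1/7)/(w + 2). Integrate each term: (1/56) ln|(w - 5)| + (1/8) ln|(w + 3)| - (1/7) ln|(w + 2)| + C


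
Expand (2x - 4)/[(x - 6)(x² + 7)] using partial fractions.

At x=6: α = (2·6 - 4)/(6² + 7) = 8/43. β = -α = -8/43, γ = 2 - 6·α = 38/43
Result: (8/43)/(x - 6) - ((8/43)x - 38/43)/(x² + 7)


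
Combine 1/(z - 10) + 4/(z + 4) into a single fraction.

Common denominator (z - 10)(z + 4). Numerator: 1(z + 4) + 4(z - 10) = (z + 4) + (4z - 40) = 5z - 36
Result: (5z - 36)/[(z - 10)(z + 4)]


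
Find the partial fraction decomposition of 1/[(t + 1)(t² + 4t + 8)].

Cover-up at t = -1: P = 1/((-1)² + 4·(-1) + 8) = 1/5. Then Q = -P = -1/5, R = -P·(4 - 1) = -3/5
Result: (1/5)/(t + 1) - ((1/5)t + 3/5)/(t² + 4t + 8)


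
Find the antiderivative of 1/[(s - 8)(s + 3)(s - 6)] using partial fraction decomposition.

Cover-up: A = 1/22, B = 1/99, C = -1/18. Decomposition: (1/22)/(s - 8) + (1/99)/(s + 3) - (1/18)/(s - 6). Integrate each term: (1/22) ln|(s - 8)| + (1/99) ln|(s + 3)| - (1/18) ln|(s - 6)| + C


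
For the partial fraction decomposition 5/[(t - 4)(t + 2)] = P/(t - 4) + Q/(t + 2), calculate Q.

Cover-up at t = -2: Q = 5/(-2 - 4) = -5/6


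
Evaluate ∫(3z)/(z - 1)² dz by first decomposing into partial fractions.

Decompose: P = 3, Q = 3·1 + 0 = 3, so (3z)/(z - 1)² = 3/(z - 1) + 3/(z - 1)². Integrate: ∫ P/(z - 1) dz = 3 ln|(z - 1)|; ∫ Q/(z - 1)² dz = -3/(z - 1). Sum: 3 ln|(z - 1)| - 3/(z - 1) + C


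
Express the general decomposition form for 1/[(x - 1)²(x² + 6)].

Repeated linear + quadratic: A/(x - 1) + B/(x - 1)² + (Cx + D)/(x² + 6)


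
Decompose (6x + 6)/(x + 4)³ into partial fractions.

(6x + 6) = P(x + 4)² + Q(x + 4) + R. At x = -4: R = 6·(-4) + 6 = -18. Coefficients: P = 0, Q = 6
Result: 6/(x + 4)² - 18/(x + 4)³


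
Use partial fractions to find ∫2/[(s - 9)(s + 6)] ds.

Decompose: 2/[(s - 9)(s + 6)] = (2/15)/(s - 9) - (2/15)/(s + 6). Integrate each term: (2/15) ln|(s - 9)| - (2/15) ln|(s + 6)| + C


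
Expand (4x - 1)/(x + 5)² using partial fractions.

(4x - 1) = A(x + 5) + B. At x = -5: B = 4·(-5) - 1 = -21. Coeff of x: A = 4
Result: 4/(x + 5) - 21/(x + 5)²


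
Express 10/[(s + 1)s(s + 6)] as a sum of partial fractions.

Using cover-up method: A = -2, B = 5/3, C = 1/3
Result: -2/(s + 1) + (5/3)/s + (1/3)/(s + 6)


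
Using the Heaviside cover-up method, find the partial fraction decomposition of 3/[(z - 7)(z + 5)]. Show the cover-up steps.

Cover (z - 7): set z=7, get P = 3/(7 + 5) = 1/4. Cover (z + 5): set z=-5, get Q = 3/(-5 - 7) = -1/4.
Result: (1/4)/(z - 7) - (1/4)/(z + 5)


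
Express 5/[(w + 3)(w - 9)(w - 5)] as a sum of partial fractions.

Using cover-up method: α = 5/96, β = 5/48, γ = -5/32
Result: (5/96)/(w + 3) + (5/48)/(w - 9) - (5/32)/(w - 5)


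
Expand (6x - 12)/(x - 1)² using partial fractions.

(6x - 12) = α(x - 1) + β. At x = 1: β = 6·1 - 12 = -6. Coeff of x: α = 6
Result: 6/(x - 1) - 6/(x - 1)²


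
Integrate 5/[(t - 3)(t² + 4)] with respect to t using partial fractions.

Cover-up at t=3: α = 5/(3²+4) = 5/13. Coeff matching: β = -5/13, γ = -15/13. Decomposition: (5/13)/(t - 3) - ((5/13)t + 15/13)/(t² + 4). Integrate: linear → ln, quadratic → (1/2)ln + arctan: (5/13) ln|(t - 3)| - (5/26) ln(t² + 4) - (15/26) arctan(t/2) + C


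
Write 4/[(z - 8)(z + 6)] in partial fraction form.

4/(z - 8)(z + 6) = P/(z - 8) + Q/(z + 6). P = 4/(8 + 6) = 2/7, Q = 4/(-6 - 8) = -2/7
Result: (2/7)/(z - 8) - (2/7)/(z + 6)


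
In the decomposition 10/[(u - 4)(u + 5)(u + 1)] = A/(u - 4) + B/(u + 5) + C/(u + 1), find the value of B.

Cover-up at u = -5: B = 10/[(-5 - 4)(-5 + 1)] = 10/[(-9)(-4)] = 10/36 = 5/18


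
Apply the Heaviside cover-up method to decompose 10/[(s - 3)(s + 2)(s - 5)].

Cover (s - 3), s=3: A = 10/[(3 + 2)(3 - 5)] = -1. Cover (s + 2), s=-2: B = 10/[(-2 - 3)(-2 - 5)] = 2/7. Cover (s - 5), s=5: C = 10/[(5 - 3)(5 + 2)] = 5/7.
Result: -1/(s - 3) + (2/7)/(s + 2) + (5/7)/(s - 5)


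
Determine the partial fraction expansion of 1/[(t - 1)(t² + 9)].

Cover-up at t = 1: A = 1/(1² + 9) = 1/10. Then B = -A = -1/10, C = -A·(0 + 1) = -1/10
Result: (1/10)/(t - 1) - ((1/10)t + 1/10)/(t² + 9)


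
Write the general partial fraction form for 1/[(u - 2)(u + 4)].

Distinct linear factors: A/(u - 2) + B/(u + 4)


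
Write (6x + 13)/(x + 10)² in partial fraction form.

(6x + 13) = A(x + 10) + B. At x = -10: B = 6·(-10) + 13 = -47. Coeff of x: A = 6
Result: 6/(x + 10) - 47/(x + 10)²


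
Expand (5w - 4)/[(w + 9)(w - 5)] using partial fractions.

At w=-9: α = (5·(-9) - 4)/(-9 - 5) = 7/2. At w=5: β = (5·5 - 4)/(5 + 9) = 3/2
Result: (7/2)/(w + 9) + (3/2)/(w - 5)


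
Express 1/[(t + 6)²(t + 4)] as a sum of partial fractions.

Cover-up at t=-4: R = 1/(-4 + 6)² = 1/4. Cover-up at t=-6: Q = 1/(-6 + 4) = -1/2. Comparing t² coeff: P = -R = -1/4
Result: (-1/4)/(t + 6) - (1/2)/(t + 6)² + (1/4)/(t + 4)


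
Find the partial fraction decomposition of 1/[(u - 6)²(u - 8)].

Cover-up at u=8: C = 1/(8 - 6)² = 1/4. Cover-up at u=6: B = 1/(6 - 8) = -1/2. Comparing u² coeff: A = -C = -1/4
Result: (-1/4)/(u - 6) - (1/2)/(u - 6)² + (1/4)/(u - 8)


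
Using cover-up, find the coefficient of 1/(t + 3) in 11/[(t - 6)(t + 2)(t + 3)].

Cover (t + 3), set t=-3: 11/[(-3 - 6)(-3 + 2)] = 11/9


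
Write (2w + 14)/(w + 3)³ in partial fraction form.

(2w + 14) = α(w + 3)² + β(w + 3) + γ. At w = -3: γ = 2·(-3) + 14 = 8. Coefficients: α = 0, β = 2
Result: 2/(w + 3)² + 8/(w + 3)³


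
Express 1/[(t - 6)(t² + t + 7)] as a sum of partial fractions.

Cover-up at t = 6: A = 1/(6² + 1·6 + 7) = 1/49. Then B = -A = -1/49, C = -A·(1 + 6) = -1/7
Result: (1/49)/(t - 6) - ((1/49)t + 1/7)/(t² + t + 7)


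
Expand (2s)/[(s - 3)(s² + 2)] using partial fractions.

At s=3: P = (2·3 + 0)/(3² + 2) = 6/11. Q = -P = -6/11, R = 2 - 3·P = 4/11
Result: (6/11)/(s - 3) - ((6/11)s - 4/11)/(s² + 2)


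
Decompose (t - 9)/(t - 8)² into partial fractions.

(t - 9) = α(t - 8) + β. At t = 8: β = 1·8 - 9 = -1. Coeff of t: α = 1
Result: 1/(t - 8) - 1/(t - 8)²


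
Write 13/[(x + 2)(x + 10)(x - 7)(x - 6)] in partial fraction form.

Using Heaviside cover-up: (13/576)/(x + 2) - (13/2176)/(x + 10) + (13/153)/(x - 7) - (13/128)/(x - 6)


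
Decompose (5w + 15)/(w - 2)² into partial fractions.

(5w + 15) = α(w - 2) + β. At w = 2: β = 5·2 + 15 = 25. Coeff of w: α = 5
Result: 5/(w - 2) + 25/(w - 2)²


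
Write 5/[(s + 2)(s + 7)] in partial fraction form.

5/(s + 2)(s + 7) = P/(s + 2) + Q/(s + 7). P = 5/(-2 + 7) = 1, Q = 5/(-7 + 2) = -1
Result: 1/(s + 2) - 1/(s + 7)


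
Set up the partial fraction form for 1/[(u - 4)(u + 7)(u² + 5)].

Two linear + quadratic: P/(u - 4) + Q/(u + 7) + (Ru + S)/(u² + 5)


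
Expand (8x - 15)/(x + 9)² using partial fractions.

(8x - 15) = α(x + 9) + β. At x = -9: β = 8·(-9) - 15 = -87. Coeff of x: α = 8
Result: 8/(x + 9) - 87/(x + 9)²


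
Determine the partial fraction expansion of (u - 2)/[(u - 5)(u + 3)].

At u=5: P = (1·5 - 2)/(5 + 3) = 3/8. At u=-3: Q = (1·(-3) - 2)/(-3 - 5) = 5/8
Result: (3/8)/(u - 5) + (5/8)/(u + 3)


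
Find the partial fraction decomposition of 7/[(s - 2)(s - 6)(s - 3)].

Using cover-up method: α = 7/4, β = 7/12, γ = -7/3
Result: (7/4)/(s - 2) + (7/12)/(s - 6) - (7/3)/(s - 3)


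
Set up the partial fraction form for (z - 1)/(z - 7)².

Repeated linear factor: A/(z - 7) + B/(z - 7)²


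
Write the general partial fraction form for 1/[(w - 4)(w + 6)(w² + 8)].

Two linear + quadratic: A/(w - 4) + B/(w + 6) + (Cw + D)/(w² + 8)


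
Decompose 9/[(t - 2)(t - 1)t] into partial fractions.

Using cover-up method: A = 9/2, B = -9, C = 9/2
Result: (9/2)/(t - 2) - 9/(t - 1) + (9/2)/t


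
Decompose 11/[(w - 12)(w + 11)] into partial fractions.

11/(w - 12)(w + 11) = α/(w - 12) + β/(w + 11). α = 11/(12 + 11) = 11/23, β = 11/(-11 - 12) = -11/23
Result: (11/23)/(w - 12) - (11/23)/(w + 11)


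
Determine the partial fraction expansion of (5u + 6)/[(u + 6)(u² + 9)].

At u=-6: P = (5·(-6) + 6)/((-6)² + 9) = -8/15. Q = -P = 8/15, R = 5 - (-6)·P = 9/5
Result: (-8/15)/(u + 6) + ((8/15)u + 9/5)/(u² + 9)


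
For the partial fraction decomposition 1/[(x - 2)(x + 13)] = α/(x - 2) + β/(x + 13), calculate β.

Cover-up at x = -13: β = 1/(-13 - 2) = -1/15


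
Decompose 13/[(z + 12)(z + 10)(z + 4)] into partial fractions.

Using cover-up method: P = 13/16, Q = -13/12, R = 13/48
Result: (13/16)/(z + 12) - (13/12)/(z + 10) + (13/48)/(z + 4)


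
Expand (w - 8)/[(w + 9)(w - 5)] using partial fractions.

At w=-9: P = (1·(-9) - 8)/(-9 - 5) = 17/14. At w=5: Q = (1·5 - 8)/(5 + 9) = -3/14
Result: (17/14)/(w + 9) - (3/14)/(w - 5)


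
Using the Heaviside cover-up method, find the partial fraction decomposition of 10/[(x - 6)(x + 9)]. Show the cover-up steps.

Cover (x - 6): set x=6, get A = 10/(6 + 9) = 2/3. Cover (x + 9): set x=-9, get B = 10/(-9 - 6) = -2/3.
Result: (2/3)/(x - 6) - (2/3)/(x + 9)


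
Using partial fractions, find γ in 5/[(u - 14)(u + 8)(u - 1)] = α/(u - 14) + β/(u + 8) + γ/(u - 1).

Cover-up at u = 1: γ = 5/[(1 - 14)(1 + 8)] = 5/[(-13)(9)] = -5/117


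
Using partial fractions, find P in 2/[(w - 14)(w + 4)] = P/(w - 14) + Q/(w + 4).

Cover-up at w = 14: P = 2/(14 + 4) = 2/18 = 1/9


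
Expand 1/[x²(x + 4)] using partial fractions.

Cover-up at x=-4: γ = 1/(-4 - 0)² = 1/16. Cover-up at x=0: β = 1/(0 + 4) = 1/4. Comparing x² coeff: α = -γ = -1/16
Result: (-1/16)/x + (1/4)/x² + (1/16)/(x + 4)


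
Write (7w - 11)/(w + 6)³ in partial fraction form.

(7w - 11) = α(w + 6)² + β(w + 6) + γ. At w = -6: γ = 7·(-6) - 11 = -53. Coefficients: α = 0, β = 7
Result: 7/(w + 6)² - 53/(w + 6)³


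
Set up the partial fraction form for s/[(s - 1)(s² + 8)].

Linear + irreducible quadratic: P/(s - 1) + (Qs + R)/(s² + 8)


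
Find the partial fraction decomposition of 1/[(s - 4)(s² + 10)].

Cover-up at s = 4: α = 1/(4² + 10) = 1/26. Then β = -α = -1/26, γ = -α·(0 + 4) = -2/13
Result: (1/26)/(s - 4) - ((1/26)s + 2/13)/(s² + 10)


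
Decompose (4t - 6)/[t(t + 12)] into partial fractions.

At t=0: A = (4·0 - 6)/(0 + 12) = -1/2. At t=-12: B = (4·(-12) - 6)/(-12 - 0) = 9/2
Result: (-1/2)/t + (9/2)/(t + 12)


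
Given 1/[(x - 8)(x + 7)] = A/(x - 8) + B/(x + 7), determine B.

Cover-up at x = -7: B = 1/(-7 - 8) = -1/15


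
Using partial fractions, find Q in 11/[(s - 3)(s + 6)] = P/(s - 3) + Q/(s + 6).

Cover-up at s = -6: Q = 11/(-6 - 3) = -11/9


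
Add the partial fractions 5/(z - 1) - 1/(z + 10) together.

Common denominator (z - 1)(z + 10). Numerator: 5(z + 10) - 1(z - 1) = (5z + 50) - (z - 1) = 4z + 51
Result: (4z + 51)/[(z - 1)(z + 10)]


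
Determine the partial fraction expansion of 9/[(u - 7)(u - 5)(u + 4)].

Using cover-up method: A = 9/22, B = -1/2, C = 1/11
Result: (9/22)/(u - 7) - (1/2)/(u - 5) + (1/11)/(u + 4)


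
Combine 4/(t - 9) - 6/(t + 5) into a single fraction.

Common denominator (t - 9)(t + 5). Numerator: 4(t + 5) - 6(t - 9) = (4t + 20) - (6t - 54) = -2t + 74
Result: (-2t + 74)/[(t - 9)(t + 5)]


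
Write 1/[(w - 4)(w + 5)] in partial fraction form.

1/(w - 4)(w + 5) = P/(w - 4) + Q/(w + 5). P = 1/(4 + 5) = 1/9, Q = 1/(-5 - 4) = -1/9
Result: (1/9)/(w - 4) - (1/9)/(w + 5)


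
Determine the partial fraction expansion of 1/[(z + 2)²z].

Cover-up at z=0: γ = 1/(0 + 2)² = 1/4. Cover-up at z=-2: β = 1/(-2 - 0) = -1/2. Comparing z² coeff: α = -γ = -1/4
Result: (-1/4)/(z + 2) - (1/2)/(z + 2)² + (1/4)/z


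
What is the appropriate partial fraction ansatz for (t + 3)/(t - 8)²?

Repeated linear factor: A/(t - 8) + B/(t - 8)²


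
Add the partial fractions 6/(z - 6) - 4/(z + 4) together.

Common denominator (z - 6)(z + 4). Numerator: 6(z + 4) - 4(z - 6) = (6z + 24) - (4z - 24) = 2z + 48
Result: (2z + 48)/[(z - 6)(z + 4)]


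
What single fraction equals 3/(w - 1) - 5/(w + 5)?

Common denominator (w - 1)(w + 5). Numerator: 3(w + 5) - 5(w - 1) = (3w + 15) - (5w - 5) = -2w + 20
Result: (-2w + 20)/[(w - 1)(w + 5)]


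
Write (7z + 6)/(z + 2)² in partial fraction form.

(7z + 6) = A(z + 2) + B. At z = -2: B = 7·(-2) + 6 = -8. Coeff of z: A = 7
Result: 7/(z + 2) - 8/(z + 2)²


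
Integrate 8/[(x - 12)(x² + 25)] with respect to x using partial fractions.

Cover-up at x=12: P = 8/(12²+25) = 8/169. Coeff matching: Q = -8/169, R = -96/169. Decomposition: (8/169)/(x - 12) - ((8/169)x + 96/169)/(x² + 25). Integrate: linear → ln, quadratic → (1/2)ln + arctan: (8/169) ln|(x - 12)| - (4/169) ln(x² + 25) - (96/845) arctan(x/5) + C


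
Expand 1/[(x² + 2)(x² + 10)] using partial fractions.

Coefficient matching gives P = R = 0, Q = 1/(10-2) = 1/8, S = -Q = -1/8
Result: (1/8)/(x² + 2) - (1/8)/(x² + 10)


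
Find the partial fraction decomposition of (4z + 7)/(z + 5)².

(4z + 7) = P(z + 5) + Q. At z = -5: Q = 4·(-5) + 7 = -13. Coeff of z: P = 4
Result: 4/(z + 5) - 13/(z + 5)²


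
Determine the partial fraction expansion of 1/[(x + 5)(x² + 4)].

Cover-up at x = -5: A = 1/((-5)² + 4) = 1/29. Then B = -A = -1/29, C = -A·(0 - 5) = 5/29
Result: (1/29)/(x + 5) - ((1/29)x - 5/29)/(x² + 4)


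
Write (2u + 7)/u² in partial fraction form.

(2u + 7) = αu + β. At u = 0: β = 2·0 + 7 = 7. Coeff of u: α = 2
Result: 2/u + 7/u²


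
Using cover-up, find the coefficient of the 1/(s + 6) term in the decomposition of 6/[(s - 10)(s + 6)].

Cover (s + 6), set s=-6: 6/((s - 10) at s=-6) = 6/(-16) = -3/8


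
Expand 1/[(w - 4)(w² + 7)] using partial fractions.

Cover-up at w = 4: P = 1/(4² + 7) = 1/23. Then Q = -P = -1/23, R = -P·(0 + 4) = -4/23
Result: (1/23)/(w - 4) - ((1/23)w + 4/23)/(w² + 7)


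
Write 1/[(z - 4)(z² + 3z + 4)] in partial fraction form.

Cover-up at z = 4: α = 1/(4² + 3·4 + 4) = 1/32. Then β = -α = -1/32, γ = -α·(3 + 4) = -7/32
Result: (1/32)/(z - 4) - ((1/32)z + 7/32)/(z² + 3z + 4)


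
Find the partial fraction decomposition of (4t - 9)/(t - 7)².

(4t - 9) = P(t - 7) + Q. At t = 7: Q = 4·7 - 9 = 19. Coeff of t: P = 4
Result: 4/(t - 7) + 19/(t - 7)²


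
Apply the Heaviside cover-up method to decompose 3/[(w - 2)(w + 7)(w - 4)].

Cover (w - 2), w=2: P = 3/[(2 + 7)(2 - 4)] = -1/6. Cover (w + 7), w=-7: Q = 3/[(-7 - 2)(-7 - 4)] = 1/33. Cover (w - 4), w=4: R = 3/[(4 - 2)(4 + 7)] = 3/22.
Result: (-1/6)/(w - 2) + (1/33)/(w + 7) + (3/22)/(w - 4)


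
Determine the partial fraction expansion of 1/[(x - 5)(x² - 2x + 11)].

Cover-up at x = 5: A = 1/(5² - 2·5 + 11) = 1/26. Then B = -A = -1/26, C = -A·(-2 + 5) = -3/26
Result: (1/26)/(x - 5) - ((1/26)x + 3/26)/(x² - 2x + 11)


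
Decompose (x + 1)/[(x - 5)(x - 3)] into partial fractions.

At x=5: α = (1·5 + 1)/(5 - 3) = 3. At x=3: β = (1·3 + 1)/(3 - 5) = -2
Result: 3/(x - 5) - 2/(x - 3)


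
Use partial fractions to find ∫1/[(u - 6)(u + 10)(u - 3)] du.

Cover-up: A = 1/48, B = 1/208, C = -1/39. Decomposition: (1/48)/(u - 6) + (1/208)/(u + 10) - (1/39)/(u - 3). Integrate each term: (1/48) ln|(u - 6)| + (1/208) ln|(u + 10)| - (1/39) ln|(u - 3)| + C


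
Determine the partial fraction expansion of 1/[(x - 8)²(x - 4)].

Cover-up at x=4: R = 1/(4 - 8)² = 1/16. Cover-up at x=8: Q = 1/(8 - 4) = 1/4. Comparing x² coeff: P = -R = -1/16
Result: (-1/16)/(x - 8) + (1/4)/(x - 8)² + (1/16)/(x - 4)


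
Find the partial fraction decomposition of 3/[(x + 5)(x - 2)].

3/(x + 5)(x - 2) = A/(x + 5) + B/(x - 2). A = 3/(-5 - 2) = -3/7, B = 3/(2 + 5) = 3/7
Result: (-3/7)/(x + 5) + (3/7)/(x - 2)


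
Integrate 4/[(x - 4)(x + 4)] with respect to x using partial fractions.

Decompose: 4/[(x - 4)(x + 4)] = (1/2)/(x - 4) - (1/2)/(x + 4). Integrate each term: (1/2) ln|(x - 4)| - (1/2) ln|(x + 4)| + C


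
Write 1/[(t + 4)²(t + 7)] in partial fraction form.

Cover-up at t=-7: R = 1/(-7 + 4)² = 1/9. Cover-up at t=-4: Q = 1/(-4 + 7) = 1/3. Comparing t² coeff: P = -R = -1/9
Result: (-1/9)/(t + 4) + (1/3)/(t + 4)² + (1/9)/(t + 7)


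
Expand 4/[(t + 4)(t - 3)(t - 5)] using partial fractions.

Using cover-up method: α = 4/63, β = -2/7, γ = 2/9
Result: (4/63)/(t + 4) - (2/7)/(t - 3) + (2/9)/(t - 5)


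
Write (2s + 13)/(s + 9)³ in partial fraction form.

(2s + 13) = P(s + 9)² + Q(s + 9) + R. At s = -9: R = 2·(-9) + 13 = -5. Coefficients: P = 0, Q = 2
Result: 2/(s + 9)² - 5/(s + 9)³


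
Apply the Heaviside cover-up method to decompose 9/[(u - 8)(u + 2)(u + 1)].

Cover (u - 8), u=8: A = 9/[(8 + 2)(8 + 1)] = 1/10. Cover (u + 2), u=-2: B = 9/[(-2 - 8)(-2 + 1)] = 9/10. Cover (u + 1), u=-1: C = 9/[(-1 - 8)(-1 + 2)] = -1.
Result: (1/10)/(u - 8) + (9/10)/(u + 2) - 1/(u + 1)


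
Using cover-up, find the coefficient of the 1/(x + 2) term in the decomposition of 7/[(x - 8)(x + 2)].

Cover (x + 2), set x=-2: 7/((x - 8) at x=-2) = 7/(-10) = -7/10


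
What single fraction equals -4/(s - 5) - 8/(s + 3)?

Common denominator (s - 5)(s + 3). Numerator: -4(s + 3) - 8(s - 5) = (-4s - 12) - (8s - 40) = -12s + 28
Result: (-12s + 28)/[(s - 5)(s + 3)]


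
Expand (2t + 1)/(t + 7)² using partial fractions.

(2t + 1) = P(t + 7) + Q. At t = -7: Q = 2·(-7) + 1 = -13. Coeff of t: P = 2
Result: 2/(t + 7) - 13/(t + 7)²


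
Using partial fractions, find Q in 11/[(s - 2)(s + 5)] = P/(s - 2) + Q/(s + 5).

Cover-up at s = -5: Q = 11/(-5 - 2) = -11/7


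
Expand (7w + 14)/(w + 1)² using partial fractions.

(7w + 14) = A(w + 1) + B. At w = -1: B = 7·(-1) + 14 = 7. Coeff of w: A = 7
Result: 7/(w + 1) + 7/(w + 1)²


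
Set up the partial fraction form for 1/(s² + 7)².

Repeated quadratic factor: (Ps + Q)/(s² + 7) + (Rs + S)/(s² + 7)²


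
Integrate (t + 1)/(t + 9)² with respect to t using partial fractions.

Decompose: P = 1, Q = 1·(-9) + 1 = -8, so (t + 1)/(t + 9)² = 1/(t + 9) - 8/(t + 9)². Integrate: ∫ P/(t + 9) dt = ln|(t + 9)|; ∫ Q/(t + 9)² dt = 8/(t + 9). Sum: ln|(t + 9)| + 8/(t + 9) + C


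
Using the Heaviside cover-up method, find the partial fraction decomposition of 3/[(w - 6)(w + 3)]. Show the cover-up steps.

Cover (w - 6): set w=6, get α = 3/(6 + 3) = 1/3. Cover (w + 3): set w=-3, get β = 3/(-3 - 6) = -1/3.
Result: (1/3)/(w - 6) - (1/3)/(w + 3)


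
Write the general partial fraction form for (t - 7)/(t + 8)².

Repeated linear factor: P/(t + 8) + Q/(t + 8)²


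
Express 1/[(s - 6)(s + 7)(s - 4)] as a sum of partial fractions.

Using cover-up method: P = 1/26, Q = 1/143, R = -1/22
Result: (1/26)/(s - 6) + (1/143)/(s + 7) - (1/22)/(s - 4)


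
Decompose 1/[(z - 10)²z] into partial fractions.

Cover-up at z=0: C = 1/(0 - 10)² = 1/100. Cover-up at z=10: B = 1/(10 - 0) = 1/10. Comparing z² coeff: A = -C = -1/100
Result: (-1/100)/(z - 10) + (1/10)/(z - 10)² + (1/100)/z


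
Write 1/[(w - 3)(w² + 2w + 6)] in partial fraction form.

Cover-up at w = 3: A = 1/(3² + 2·3 + 6) = 1/21. Then B = -A = -1/21, C = -A·(2 + 3) = -5/21
Result: (1/21)/(w - 3) - ((1/21)w + 5/21)/(w² + 2w + 6)


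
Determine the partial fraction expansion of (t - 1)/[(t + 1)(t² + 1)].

At t=-1: α = (1·(-1) - 1)/((-1)² + 1) = -1. β = -α = 1, γ = 1 - (-1)·α = 0
Result: -1/(t + 1) + (t)/(t² + 1)


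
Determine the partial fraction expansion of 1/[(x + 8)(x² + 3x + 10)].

Cover-up at x = -8: P = 1/((-8)² + 3·(-8) + 10) = 1/50. Then Q = -P = -1/50, R = -P·(3 - 8) = 1/10
Result: (1/50)/(x + 8) - ((1/50)x - 1/10)/(x² + 3x + 10)


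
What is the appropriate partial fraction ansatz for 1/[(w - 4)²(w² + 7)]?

Repeated linear + quadratic: A/(w - 4) + B/(w - 4)² + (Cw + D)/(w² + 7)


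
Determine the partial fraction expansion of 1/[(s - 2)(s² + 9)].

Cover-up at s = 2: α = 1/(2² + 9) = 1/13. Then β = -α = -1/13, γ = -α·(0 + 2) = -2/13
Result: (1/13)/(s - 2) - ((1/13)s + 2/13)/(s² + 9)


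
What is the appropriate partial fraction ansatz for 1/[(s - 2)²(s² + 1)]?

Repeated linear + quadratic: P/(s - 2) + Q/(s - 2)² + (Rs + S)/(s² + 1)


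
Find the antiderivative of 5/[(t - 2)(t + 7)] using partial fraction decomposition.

Decompose: 5/[(t - 2)(t + 7)] = (5/9)/(t - 2) - (5/9)/(t + 7). Integrate each term: (5/9) ln|(t - 2)| - (5/9) ln|(t + 7)| + C


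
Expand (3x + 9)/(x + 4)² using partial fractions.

(3x + 9) = A(x + 4) + B. At x = -4: B = 3·(-4) + 9 = -3. Coeff of x: A = 3
Result: 3/(x + 4) - 3/(x + 4)²


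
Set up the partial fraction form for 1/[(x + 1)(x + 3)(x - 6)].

Three distinct linear factors: P/(x + 1) + Q/(x + 3) + R/(x - 6)


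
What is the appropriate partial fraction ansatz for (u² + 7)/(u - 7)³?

Repeated linear factor (power 3): P/(u - 7) + Q/(u - 7)² + R/(u - 7)³


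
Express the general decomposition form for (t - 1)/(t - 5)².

Repeated linear factor: α/(t - 5) + β/(t - 5)²


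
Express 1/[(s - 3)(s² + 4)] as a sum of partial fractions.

Cover-up at s = 3: α = 1/(3² + 4) = 1/13. Then β = -α = -1/13, γ = -α·(0 + 3) = -3/13
Result: (1/13)/(s - 3) - ((1/13)s + 3/13)/(s² + 4)


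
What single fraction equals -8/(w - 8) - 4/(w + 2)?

Common denominator (w - 8)(w + 2). Numerator: -8(w + 2) - 4(w - 8) = (-8w - 16) - (4w - 32) = -12w + 16
Result: (-12w + 16)/[(w - 8)(w + 2)]


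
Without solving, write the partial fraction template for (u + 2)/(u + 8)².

Repeated linear factor: A/(u + 8) + B/(u + 8)²


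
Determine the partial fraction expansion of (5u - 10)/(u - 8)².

(5u - 10) = A(u - 8) + B. At u = 8: B = 5·8 - 10 = 30. Coeff of u: A = 5
Result: 5/(u - 8) + 30/(u - 8)²


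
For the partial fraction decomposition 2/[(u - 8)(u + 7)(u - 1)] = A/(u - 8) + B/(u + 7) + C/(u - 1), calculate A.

Cover-up at u = 8: A = 2/[(8 + 7)(8 - 1)] = 2/[(15)(7)] = 2/105


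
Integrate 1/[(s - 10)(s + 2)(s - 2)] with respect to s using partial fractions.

Cover-up: A = 1/96, B = 1/48, C = -1/32. Decomposition: (1/96)/(s - 10) + (1/48)/(s + 2) - (1/32)/(s - 2). Integrate each term: (1/96) ln|(s - 10)| + (1/48) ln|(s + 2)| - (1/32) ln|(s - 2)| + C


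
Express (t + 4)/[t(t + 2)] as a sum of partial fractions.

At t=0: A = (1·0 + 4)/(0 + 2) = 2. At t=-2: B = (1·(-2) + 4)/(-2 - 0) = -1
Result: 2/t - 1/(t + 2)


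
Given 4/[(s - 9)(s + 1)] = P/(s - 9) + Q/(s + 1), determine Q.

Cover-up at s = -1: Q = 4/(-1 - 9) = -4/10 = -2/5


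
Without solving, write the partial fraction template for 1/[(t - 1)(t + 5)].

Distinct linear factors: A/(t - 1) + B/(t + 5)


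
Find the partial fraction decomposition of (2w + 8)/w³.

(2w + 8) = Pw² + Qw + R. At w = 0: R = 2·0 + 8 = 8. Coefficients: P = 0, Q = 2
Result: 2/w² + 8/w³


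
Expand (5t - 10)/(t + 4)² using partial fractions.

(5t - 10) = P(t + 4) + Q. At t = -4: Q = 5·(-4) - 10 = -30. Coeff of t: P = 5
Result: 5/(t + 4) - 30/(t + 4)²


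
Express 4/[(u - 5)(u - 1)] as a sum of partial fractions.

4/(u - 5)(u - 1) = A/(u - 5) + B/(u - 1). A = 4/(5 - 1) = 1, B = 4/(1 - 5) = -1
Result: 1/(u - 5) - 1/(u - 1)


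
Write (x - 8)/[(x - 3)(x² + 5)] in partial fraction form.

At x=3: A = (1·3 - 8)/(3² + 5) = -5/14. B = -A = 5/14, C = 1 - 3·A = 29/14
Result: (-5/14)/(x - 3) + ((5/14)x + 29/14)/(x² + 5)


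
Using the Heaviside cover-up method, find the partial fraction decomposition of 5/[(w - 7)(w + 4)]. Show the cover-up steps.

Cover (w - 7): set w=7, get α = 5/(7 + 4) = 5/11. Cover (w + 4): set w=-4, get β = 5/(-4 - 7) = -5/11.
Result: (5/11)/(w - 7) - (5/11)/(w + 4)


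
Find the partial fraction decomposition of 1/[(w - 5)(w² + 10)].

Cover-up at w = 5: P = 1/(5² + 10) = 1/35. Then Q = -P = -1/35, R = -P·(0 + 5) = -1/7
Result: (1/35)/(w - 5) - ((1/35)w + 1/7)/(w² + 10)


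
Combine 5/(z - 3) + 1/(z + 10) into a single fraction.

Common denominator (z - 3)(z + 10). Numerator: 5(z + 10) + 1(z - 3) = (5z + 50) + (z - 3) = 6z + 47
Result: (6z + 47)/[(z - 3)(z + 10)]
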